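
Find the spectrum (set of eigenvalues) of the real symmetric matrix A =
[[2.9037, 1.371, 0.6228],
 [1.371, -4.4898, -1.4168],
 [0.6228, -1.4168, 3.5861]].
sigma(A) ≈ {-5, 3, 4}

A is real symmetric, so its spectrum consists of real eigenvalues. Expanding the characteristic polynomial of the displayed matrix gives
  det(λ I - A) = p(λ) = λ^3 + (-2)λ^2 + (-23)λ + (60).
Solving p(λ) = 0 yields eigenvalues ≈ -5, 3, 4. (A is shown rounded to 4 decimals, so these recover the underlying integer eigenvalues to within that precision.)
Verification: the trace of A = 2 equals the sum of eigenvalues 2, and det(A) ≈ -59.9993 matches the eigenvalue product -60.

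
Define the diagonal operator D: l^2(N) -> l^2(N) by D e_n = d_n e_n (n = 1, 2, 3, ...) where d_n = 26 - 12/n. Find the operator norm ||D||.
||D|| = 26

For a diagonal operator on l^2 with entries d_n, ||D|| = sup_n |d_n|. Here d_1 = 14, d_2 = 20, ..., and d_n = 26 - 12/n increases monotonically toward 26. All terms lie in [14, 26), so |d_n| = d_n and the supremum is the limit 26, which is not attained by any individual d_n. Hence ||D|| = 26.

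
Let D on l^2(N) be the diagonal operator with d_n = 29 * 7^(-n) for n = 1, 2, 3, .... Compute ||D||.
||D|| = 29/7 (attained at n = 1)

For D diagonal, ||D|| = sup_n |d_n|. The sequence d_n = 29 * 7^(-n) is positive and strictly decreasing (ratio 7^(-1) < 1), so the supremum is d_1 = 29/7. Hence ||D|| = 29/7.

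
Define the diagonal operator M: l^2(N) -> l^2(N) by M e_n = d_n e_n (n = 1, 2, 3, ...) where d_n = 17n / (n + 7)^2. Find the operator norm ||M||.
||M|| = 17/28 (attained at n = 7)

For M diagonal, ||M|| = sup_n |d_n|. Treat f(x) = 17x / (x + 7)^2 for real x > 0. By the quotient rule, f'(x) = 17(7 - x)/(x + 7)^3, which is positive for x < 7 and negative for x > 7. So f has a unique maximum at x = 7, and since 7 is a positive integer, the supremum over n ≥ 1 is attained at n = 7: d_7 = 17·7/(7 + 7)^2 = 17·7/196 = 17/28. Hence ||M|| = 17/28.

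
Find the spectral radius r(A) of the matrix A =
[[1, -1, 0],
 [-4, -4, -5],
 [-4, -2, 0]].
r(A) ≈ 6.4874

The eigenvalues of A are the roots of its characteristic polynomial. With M = A (coefficients from the trace, the sum of principal 2x2 minors, and det A):
  p(λ) = det(λ I - M) = λ^3 + 3λ^2 - 18λ + 30.
No integer candidate from the rational root theorem (±divisors of 30) is a root, so the roots are irrational. The cubic discriminant is Δ = -30456 < 0, so there is one real root and a complex-conjugate pair. p(-7) = -40 and p(-6) = 30 have opposite signs, so a root lies in (-7, -6); Newton's method refines it to λ ≈ -6.4874. Dividing out (λ - (-6.4874)) leaves approximately λ^2 - 3.4874λ + 4.6243. For λ^2 - 3.4874λ + 4.6243 the discriminant is -6.3353. It is negative, so the remaining roots are the complex-conjugate pair λ ≈ 1.7437 ± 1.2585i. Their product equals the constant term, so |λ|^2 ≈ 4.6243 and |λ| ≈ 2.1504.
Thus the eigenvalues (to 4 decimals) are -6.4874 (modulus 6.4874); 1.7437 ± 1.2585i (modulus 2.1504). The spectral radius is the largest modulus: r(A) ≈ 6.4874. (Cross-check: r(A) ≤ ||A||_2 ≈ 8.2954; equality holds whenever A is normal, though it can also hold for some non-normal A.)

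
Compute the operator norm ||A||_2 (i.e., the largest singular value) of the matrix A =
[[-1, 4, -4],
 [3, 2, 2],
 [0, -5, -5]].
||A||_2 ≈ 7.713 (= sqrt(largest eigenvalue of A^T A))

||A||_2 = sigma_max(A) = sqrt(lambda_max(A^T A)). Form the symmetric matrix M = A^T A =
[[10, 2, 10],
 [2, 45, 13],
 [10, 13, 45]].
Its characteristic polynomial (trace, sum of principal 2x2 minors, determinant of M give the coefficients) is
  p(λ) = det(λ I - M) = λ^3 - 100λ^2 + 2652λ - 14400.
No integer candidate from the rational root theorem (±divisors of 14400) is a root, so the roots are irrational. The cubic discriminant is Δ = 1264992768 > 0, so there are three distinct real roots. p(7) = -393 and p(8) = 928 have opposite signs, so a root lies in (7, 8); Newton's method refines it to λ ≈ 7.2855. p(33) = 153 and p(34) = -528 have opposite signs, so a root lies in (33, 34); Newton's method refines it to λ ≈ 33.2246. p(59) = -653 and p(60) = 720 have opposite signs, so a root lies in (59, 60); Newton's method refines it to λ ≈ 59.4899. Check (Vieta): the three roots sum to 100, matching tr M = 100.
So the eigenvalues of A^T A are ≈ 7.2855, 33.2246, 59.4899 (all ≥ 0, as they must be for A^T A). The largest is λ_max ≈ 59.4899, hence ||A||_2 = sqrt(λ_max) ≈ 7.713.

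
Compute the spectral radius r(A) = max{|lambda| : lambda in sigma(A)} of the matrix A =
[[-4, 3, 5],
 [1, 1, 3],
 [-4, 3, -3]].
r(A) ≈ 5.3469

The eigenvalues of A are the roots of its characteristic polynomial. With M = A (coefficients from the trace, the sum of principal 2x2 minors, and det A):
  p(λ) = det(λ I - M) = λ^3 + 6λ^2 + 13λ - 56.
No integer candidate from the rational root theorem (±divisors of 56) is a root, so the roots are irrational. The cubic discriminant is Δ = -117616 < 0, so there is one real root and a complex-conjugate pair. p(1) = -36 and p(2) = 2 have opposite signs, so a root lies in (1, 2); Newton's method refines it to λ ≈ 1.9588. Dividing out (λ - (1.9588)) leaves approximately λ^2 + 7.9588λ + 28.5894. For λ^2 + 7.9588λ + 28.5894 the discriminant is -51.0156. It is negative, so the remaining roots are the complex-conjugate pair λ ≈ -3.9794 ± 3.5713i. Their product equals the constant term, so |λ|^2 ≈ 28.5894 and |λ| ≈ 5.3469.
Thus the eigenvalues (to 4 decimals) are 1.9588 (modulus 1.9588); -3.9794 ± 3.5713i (modulus 5.3469). The spectral radius is the largest modulus: r(A) ≈ 5.3469. (Cross-check: r(A) ≤ ||A||_2 ≈ 7.5262; equality holds whenever A is normal, though it can also hold for some non-normal A.)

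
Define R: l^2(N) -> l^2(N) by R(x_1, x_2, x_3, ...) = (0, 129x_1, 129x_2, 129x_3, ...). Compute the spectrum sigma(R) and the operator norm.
sigma(R) = closed disk {z in C : |z| ≤ 129}; ||R|| = 129

Note R = 129·U where U is the unit right shift (U x)_k = x_{k-1} (with x_0 := 0); so ||R|| = 129||U|| and sigma(R) = 129·sigma(U). ||R x||^2 = sum_{k≥1} |129x_k|^2 = 16641||x||^2, so ||R|| = 129 and sigma(R) ⊂ {|z| ≤ 129}. For any |lambda| < 129, the equation (R - lambda I) x = 0 forces x_1 = 0, then 129x_k = lambda x_{k+1} ⇒ x = 0, so R has no eigenvalues. But (R - lambda I) is not surjective for |lambda| < 129: solving (R - lambda I) x = e_1 would require x_n proportional to (lambda/129)^(-n), which is not in l^2. So every |lambda| < 129 lies in the residual spectrum. The boundary |lambda| = 129 is in the approximate point spectrum (the spectrum is closed). Hence sigma(R) is the closed disk of radius 129.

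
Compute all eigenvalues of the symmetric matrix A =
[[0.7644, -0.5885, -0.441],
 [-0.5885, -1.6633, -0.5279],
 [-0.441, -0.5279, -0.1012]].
sigma(A) ≈ {-2, 0, 1}

A is real symmetric, so its spectrum consists of real eigenvalues. Expanding the characteristic polynomial of the displayed matrix gives
  det(λ I - A) = p(λ) = λ^3 + (1)λ^2 + (-2)λ + (0).
Solving p(λ) = 0 yields eigenvalues ≈ -2, 0, 1. (A is shown rounded to 4 decimals, so these recover the underlying integer eigenvalues to within that precision.)
Verification: the trace of A = -1 equals the sum of eigenvalues -1, and det(A) ≈ 0.0002 matches the eigenvalue product 0.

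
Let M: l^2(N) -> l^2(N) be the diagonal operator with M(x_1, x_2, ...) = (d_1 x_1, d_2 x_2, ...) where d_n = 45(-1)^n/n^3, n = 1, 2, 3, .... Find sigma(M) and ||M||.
sigma(M) = {45(-1)^n/n^3 : n ≥ 1} ∪ {0}; ||M|| = 45

A bounded diagonal operator on l^2 with diagonal entries d_n has spectrum equal to the closure of {d_n : n ≥ 1}: every d_n is an eigenvalue (with eigenvector e_n), so {d_n} ⊂ sigma(M); the spectrum is closed, so its closure is too; and for lambda not in the closure, (M - lambda I) has bounded inverse (the diagonal entries 1/(d_n - lambda) are bounded). For our sequence d_n = 45(-1)^n/n^3, n = 1, 2, 3, ...:
  - {d_n} = {45(-1)^n/n^3 : n ≥ 1}; the only limit point is 0
  - closure = {45(-1)^n/n^3 : n ≥ 1} ∪ {0}
For the norm: a diagonal operator has ||M|| = sup_n |d_n|. Here |d_n| = 45/n^3 is decreasing, so sup_n |d_n| = |d_1| = 45. So ||M|| = 45.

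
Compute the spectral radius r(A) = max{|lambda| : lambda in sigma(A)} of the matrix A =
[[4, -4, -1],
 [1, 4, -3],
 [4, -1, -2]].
r(A) ≈ 5.5209

The eigenvalues of A are the roots of its characteristic polynomial. With M = A (coefficients from the trace, the sum of principal 2x2 minors, and det A):
  p(λ) = det(λ I - M) = λ^3 - 6λ^2 + 5λ - 13.
No integer candidate from the rational root theorem (±divisors of 13) is a root, so the roots are irrational. The cubic discriminant is Δ = -8375 < 0, so there is one real root and a complex-conjugate pair. p(5) = -13 and p(6) = 17 have opposite signs, so a root lies in (5, 6); Newton's method refines it to λ ≈ 5.5209. Dividing out (λ - (5.5209)) leaves approximately λ^2 - 0.4791λ + 2.3547. For λ^2 - 0.4791λ + 2.3547 the discriminant is -9.1893. It is negative, so the remaining roots are the complex-conjugate pair λ ≈ 0.2396 ± 1.5157i. Their product equals the constant term, so |λ|^2 ≈ 2.3547 and |λ| ≈ 1.5345.
Thus the eigenvalues (to 4 decimals) are 5.5209 (modulus 5.5209); 0.2396 ± 1.5157i (modulus 1.5345). The spectral radius is the largest modulus: r(A) ≈ 5.5209. (Cross-check: r(A) ≤ ||A||_2 ≈ 7.0966; equality holds whenever A is normal, though it can also hold for some non-normal A.)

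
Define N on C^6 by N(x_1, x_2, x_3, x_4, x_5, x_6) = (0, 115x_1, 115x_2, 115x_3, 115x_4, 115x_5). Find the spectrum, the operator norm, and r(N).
sigma(N) = {0}; ||N|| = 115; r(N) = 0. (N is nilpotent with N^6 = 0.)

On C^6, N is a strictly lower-triangular matrix with 115 on the subdiagonal and zeros elsewhere, so its characteristic polynomial is lambda^6 and every eigenvalue is 0: sigma(N) = {0}. For the operator norm, N e_i = 115e_{i+1} for i = 1, ..., 5 and N e_6 = 0, so the singular values of N are 115 (with multiplicity 5) and 0; hence ||N|| = 115. The spectral radius r(N) = max|lambda| = 0. Note ||N|| > r(N) — characteristic of non-normal nilpotent operators. Indeed N^6 = 0.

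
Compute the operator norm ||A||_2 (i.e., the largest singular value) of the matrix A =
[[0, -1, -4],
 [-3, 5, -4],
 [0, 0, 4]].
||A||_2 ≈ 7.8975 (= sqrt(largest eigenvalue of A^T A))

||A||_2 = sigma_max(A) = sqrt(lambda_max(A^T A)). Form the symmetric matrix M = A^T A =
[[9, -15, 12],
 [-15, 26, -16],
 [12, -16, 48]].
Its characteristic polynomial (trace, sum of principal 2x2 minors, determinant of M give the coefficients) is
  p(λ) = det(λ I - M) = λ^3 - 83λ^2 + 1289λ - 144.
No integer candidate from the rational root theorem (±divisors of 144) is a root, so the roots are irrational. The cubic discriminant is Δ = 2826817013 > 0, so there are three distinct real roots. p(0) = -144 and p(1) = 1063 have opposite signs, so a root lies in (0, 1); Newton's method refines it to λ ≈ 0.1125. p(20) = 436 and p(21) = -417 have opposite signs, so a root lies in (20, 21); Newton's method refines it to λ ≈ 20.5174. p(62) = -950 and p(63) = 1683 have opposite signs, so a root lies in (62, 63); Newton's method refines it to λ ≈ 62.37. Check (Vieta): the three roots sum to 83, matching tr M = 83.
So the eigenvalues of A^T A are ≈ 0.1125, 20.5174, 62.37 (all ≥ 0, as they must be for A^T A). The largest is λ_max ≈ 62.37, hence ||A||_2 = sqrt(λ_max) ≈ 7.8975.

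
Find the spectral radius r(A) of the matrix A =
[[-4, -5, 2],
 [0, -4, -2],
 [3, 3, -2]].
r(A) ≈ 5.6006

The eigenvalues of A are the roots of its characteristic polynomial. With M = A (coefficients from the trace, the sum of principal 2x2 minors, and det A):
  p(λ) = det(λ I - M) = λ^3 + 10λ^2 + 32λ + 2.
No integer candidate from the rational root theorem (±divisors of 2) is a root, so the roots are irrational. The cubic discriminant is Δ = -25260 < 0, so there is one real root and a complex-conjugate pair. p(-1) = -21 and p(0) = 2 have opposite signs, so a root lies in (-1, 0); Newton's method refines it to λ ≈ -0.0638. Dividing out (λ - (-0.0638)) leaves approximately λ^2 + 9.9362λ + 31.3664. For λ^2 + 9.9362λ + 31.3664 the discriminant is -26.7369. It is negative, so the remaining roots are the complex-conjugate pair λ ≈ -4.9681 ± 2.5854i. Their product equals the constant term, so |λ|^2 ≈ 31.3664 and |λ| ≈ 5.6006.
Thus the eigenvalues (to 4 decimals) are -0.0638 (modulus 0.0638); -4.9681 ± 2.5854i (modulus 5.6006). The spectral radius is the largest modulus: r(A) ≈ 5.6006. (Cross-check: r(A) ≤ ||A||_2 ≈ 8.517; equality holds whenever A is normal, though it can also hold for some non-normal A.)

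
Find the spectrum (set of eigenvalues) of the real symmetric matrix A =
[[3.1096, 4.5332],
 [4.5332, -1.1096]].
sigma(A) ≈ {-4, 6}

A is real symmetric, so its spectrum consists of real eigenvalues. Expanding the characteristic polynomial of the displayed matrix gives
  det(λ I - A) = p(λ) = λ^2 + (-2)λ + (-24).
Solving p(λ) = 0 yields eigenvalues ≈ -4, 6. (A is shown rounded to 4 decimals, so these recover the underlying integer eigenvalues to within that precision.)
Verification: the trace of A = 2 equals the sum of eigenvalues 2, and det(A) ≈ -24.0003 matches the eigenvalue product -24.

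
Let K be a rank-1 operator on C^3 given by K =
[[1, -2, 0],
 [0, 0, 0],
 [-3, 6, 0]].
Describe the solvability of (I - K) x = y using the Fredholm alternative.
(I - K) is singular (det(I - K) = 0, i.e. 1 ∈ sigma(K)). (I - K) x = y is solvable iff y ⊥ ker((I - K)^*) = span{(1, -2, 0)}, i.e. iff y_1 - 2y_2 = 0. When solvable, the solutions are x = y + c·(1, 0, -3), c arbitrary (ker(I - K) = span{(1, 0, -3)}, dimension 1).

K has rank 1, so it is an outer product K = u v^T: every row of K is a multiple of one row vector. Reading off the entries, u = (1, 0, -3) and v = (1, -2, 0) (row i of K equals u_i·v^T). A rank-one matrix u v^T satisfies K u = u (v·u) and kills the (2)-dimensional subspace v^⊥, so its characteristic polynomial is lambda^2 (lambda - v·u) with v·u = tr K = 1. Hence the eigenvalues of I - K are 1 (multiplicity 2) and 1 - (1) = 0, so det(I - K) = 0. (Direct check: I - K =
[[0, 2, 0],
 [0, 1, 0],
 [3, -6, 1]]
has determinant 0.) So 1 is an eigenvalue of K and (I - K) is not invertible. The finite-dimensional Fredholm alternative says: either (I - K) is invertible, or ker(I - K) ≠ {0} and then range(I - K) = ker((I - K)^*)^⊥, with dim ker(I - K) = dim ker((I - K)^*). We are in the second case, so we need both kernels. Kernel of I - K: (I - K) u = u - u (v·u) = u - u = 0, so ker(I - K) = span{u} = span{(1, 0, -3)} (it is exactly 1-dimensional because rank(I - K) = 2). Kernel of the adjoint: K is real, so (I - K)^* = I - K^T = I - v u^T, and (I - v u^T) v = v - v (u·v) = 0; hence ker((I - K)^*) = span{v} = span{(1, -2, 0)}. Therefore (I - K) x = y is solvable iff <y, v> = 0, i.e. iff y_1 - 2y_2 = 0. When this holds, K y = u (v·y) = 0, so (I - K) y = y and x = y is a particular solution; the full solution set is the line x = y + c·u = y + c·(1, 0, -3), c ∈ C.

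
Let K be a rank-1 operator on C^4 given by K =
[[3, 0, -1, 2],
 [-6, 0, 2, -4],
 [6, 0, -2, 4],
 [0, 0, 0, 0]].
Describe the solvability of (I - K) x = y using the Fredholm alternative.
(I - K) is singular (det(I - K) = 0, i.e. 1 ∈ sigma(K)). (I - K) x = y is solvable iff y ⊥ ker((I - K)^*) = span{(3, 0, -1, 2)}, i.e. iff 3y_1 - y_3 + 2y_4 = 0. When solvable, the solutions are x = y + c·(1, -2, 2, 0), c arbitrary (ker(I - K) = span{(1, -2, 2, 0)}, dimension 1).

K has rank 1, so it is an outer product K = u v^T: every row of K is a multiple of one row vector. Reading off the entries, u = (1, -2, 2, 0) and v = (3, 0, -1, 2) (row i of K equals u_i·v^T). A rank-one matrix u v^T satisfies K u = u (v·u) and kills the (3)-dimensional subspace v^⊥, so its characteristic polynomial is lambda^3 (lambda - v·u) with v·u = tr K = 1. Hence the eigenvalues of I - K are 1 (multiplicity 3) and 1 - (1) = 0, so det(I - K) = 0. (Direct check: I - K =
[[-2, 0, 1, -2],
 [6, 1, -2, 4],
 [-6, 0, 3, -4],
 [0, 0, 0, 1]]
has determinant 0.) So 1 is an eigenvalue of K and (I - K) is not invertible. The finite-dimensional Fredholm alternative says: either (I - K) is invertible, or ker(I - K) ≠ {0} and then range(I - K) = ker((I - K)^*)^⊥, with dim ker(I - K) = dim ker((I - K)^*). We are in the second case, so we need both kernels. Kernel of I - K: (I - K) u = u - u (v·u) = u - u = 0, so ker(I - K) = span{u} = span{(1, -2, 2, 0)} (it is exactly 1-dimensional because rank(I - K) = 3). Kernel of the adjoint: K is real, so (I - K)^* = I - K^T = I - v u^T, and (I - v u^T) v = v - v (u·v) = 0; hence ker((I - K)^*) = span{v} = span{(3, 0, -1, 2)}. Therefore (I - K) x = y is solvable iff <y, v> = 0, i.e. iff 3y_1 - y_3 + 2y_4 = 0. When this holds, K y = u (v·y) = 0, so (I - K) y = y and x = y is a particular solution; the full solution set is the line x = y + c·u = y + c·(1, -2, 2, 0), c ∈ C.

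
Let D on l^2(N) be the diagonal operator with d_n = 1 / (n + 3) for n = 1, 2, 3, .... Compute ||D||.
||D|| = 1/4 (attained at n = 1)

For D diagonal, ||D|| = sup_n |d_n| = sup_n 1/(n + 3). This is positive and strictly decreasing in n, so the supremum is attained at n = 1: d_1 = 1/(1 + 3) = 1/4. Hence ||D|| = 1/4.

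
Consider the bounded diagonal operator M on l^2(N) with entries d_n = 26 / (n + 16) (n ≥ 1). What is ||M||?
||M|| = 26/17 (attained at n = 1)

For M diagonal, ||M|| = sup_n |d_n| = sup_n 26/(n + 16). This is positive and strictly decreasing in n, so the supremum is attained at n = 1: d_1 = 26/(1 + 16) = 26/17. Hence ||M|| = 26/17.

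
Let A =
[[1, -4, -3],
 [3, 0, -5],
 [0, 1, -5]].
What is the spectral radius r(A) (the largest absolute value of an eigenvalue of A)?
r(A) ≈ 4.4966

The eigenvalues of A are the roots of its characteristic polynomial. With M = A (coefficients from the trace, the sum of principal 2x2 minors, and det A):
  p(λ) = det(λ I - M) = λ^3 + 4λ^2 + 12λ + 64.
No integer candidate from the rational root theorem (±divisors of 64) is a root, so the roots are irrational. The cubic discriminant is Δ = -76288 < 0, so there is one real root and a complex-conjugate pair. p(-5) = -21 and p(-4) = 16 have opposite signs, so a root lies in (-5, -4); Newton's method refines it to λ ≈ -4.4966. Dividing out (λ - (-4.4966)) leaves approximately λ^2 - 0.4966λ + 14.233. For λ^2 - 0.4966λ + 14.233 the discriminant is -56.6854. It is negative, so the remaining roots are the complex-conjugate pair λ ≈ 0.2483 ± 3.7645i. Their product equals the constant term, so |λ|^2 ≈ 14.233 and |λ| ≈ 3.7727.
Thus the eigenvalues (to 4 decimals) are -4.4966 (modulus 4.4966); 0.2483 ± 3.7645i (modulus 3.7727). The spectral radius is the largest modulus: r(A) ≈ 4.4966. (Cross-check: r(A) ≤ ||A||_2 ≈ 8.1346; equality holds whenever A is normal, though it can also hold for some non-normal A.)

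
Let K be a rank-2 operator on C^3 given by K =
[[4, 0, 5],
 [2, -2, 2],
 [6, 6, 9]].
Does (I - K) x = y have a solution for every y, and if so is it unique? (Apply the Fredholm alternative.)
(I - K) is invertible (det(I - K) = -42 ≠ 0), so for every y in C^3 the equation (I - K) x = y has a unique solution.

K has rank 2 and factors as K = U V^T = u1 v1^T + u2 v2^T with u1 = (3, 2, 3), v1 = (2, 2, 3), u2 = (-2, -2, 0), v2 = (1, 3, 2) (multiplying out reproduces the displayed K). The nonzero eigenvalues of U V^T coincide with those of the 2 x 2 matrix G = V^T U = [[v1·u1, v1·u2], [v2·u1, v2·u2]] = [[19, -8], [15, -8]], and by the Sylvester determinant identity det(I_3 - U V^T) = det(I_2 - V^T U) = det([[-18, 8], [-15, 9]]) = (-18)(9) - (8)(-15) = -42. (Direct check: I - K =
[[-3, 0, -5],
 [-2, 3, -2],
 [-6, -6, -8]]
has determinant -42.) The finite-dimensional Fredholm alternative says: either (I - K) is invertible, or ker(I - K) ≠ {0} and then range(I - K) = ker((I - K)^*)^⊥, with dim ker(I - K) = dim ker((I - K)^*). Since det(I - K) ≠ 0, 1 is not an eigenvalue of K and ker(I - K) = {0}, so we are in the first case: for every y there is a unique x = (I - K)^(-1) y. (Explicitly, by the Woodbury identity, (I - U V^T)^(-1) = I + U (I_2 - G)^(-1) V^T.)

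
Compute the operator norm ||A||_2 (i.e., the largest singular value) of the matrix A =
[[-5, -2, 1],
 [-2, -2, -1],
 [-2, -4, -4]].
||A||_2 ≈ 7.5035 (= sqrt(largest eigenvalue of A^T A))

||A||_2 = sigma_max(A) = sqrt(lambda_max(A^T A)). Form the symmetric matrix M = A^T A =
[[33, 22, 5],
 [22, 24, 16],
 [5, 16, 18]].
Its characteristic polynomial (trace, sum of principal 2x2 minors, determinant of M give the coefficients) is
  p(λ) = det(λ I - M) = λ^3 - 75λ^2 + 1053λ - 16.
No integer candidate from the rational root theorem (±divisors of 16) is a root, so the roots are irrational. The cubic discriminant is Δ = 1562485005 > 0, so there are three distinct real roots. p(0) = -16 and p(1) = 963 have opposite signs, so a root lies in (0, 1); Newton's method refines it to λ ≈ 0.0152. p(18) = 470 and p(19) = -225 have opposite signs, so a root lies in (18, 19); Newton's method refines it to λ ≈ 18.6823. p(56) = -632 and p(57) = 1523 have opposite signs, so a root lies in (56, 57); Newton's method refines it to λ ≈ 56.3025. Check (Vieta): the three roots sum to 75, matching tr M = 75.
So the eigenvalues of A^T A are ≈ 0.0152, 18.6823, 56.3025 (all ≥ 0, as they must be for A^T A). The largest is λ_max ≈ 56.3025, hence ||A||_2 = sqrt(λ_max) ≈ 7.5035.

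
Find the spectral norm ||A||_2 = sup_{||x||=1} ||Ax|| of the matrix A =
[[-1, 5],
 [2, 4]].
||A||_2 = sqrt((46 + sqrt(1332))/2) ≈ 6.4225 (= sqrt(largest eigenvalue of A^T A))

||A||_2 = sigma_max(A) = sqrt(lambda_max(A^T A)). Form the symmetric matrix M = A^T A =
[[5, 3],
 [3, 41]].
Its characteristic polynomial (trace, determinant of M give the coefficients) is
  p(λ) = det(λ I - M) = λ^2 - 46λ + 196.
For λ^2 - 46λ + 196 the discriminant is 1332. It is nonnegative but not a perfect square, so the roots are real and irrational: λ = (46 ± sqrt(1332))/2 ≈ 41.2483, 4.7517.
So the eigenvalues of A^T A are ≈ 4.7517, 41.2483 (all ≥ 0, as they must be for A^T A). The largest is λ_max = (46 + sqrt(1332))/2 ≈ 41.2483, hence ||A||_2 = sqrt(λ_max) = sqrt((46 + sqrt(1332))/2) ≈ 6.4225.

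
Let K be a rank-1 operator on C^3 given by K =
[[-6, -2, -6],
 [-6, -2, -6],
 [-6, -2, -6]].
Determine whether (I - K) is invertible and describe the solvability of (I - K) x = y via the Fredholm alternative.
(I - K) is invertible (det(I - K) = 15 ≠ 0), so for every y in C^3 the equation (I - K) x = y has a unique solution.

K has rank 1, so it is an outer product K = u v^T: every row of K is a multiple of one row vector. Reading off the entries, u = (2, 2, 2) and v = (-3, -1, -3) (row i of K equals u_i·v^T). A rank-one matrix u v^T satisfies K u = u (v·u) and kills the (2)-dimensional subspace v^⊥, so its characteristic polynomial is lambda^2 (lambda - v·u) with v·u = tr K = -14. Hence the eigenvalues of I - K are 1 (multiplicity 2) and 1 - (-14) = 15, so det(I - K) = 15. (Direct check: I - K =
[[7, 2, 6],
 [6, 3, 6],
 [6, 2, 7]]
has determinant 15.) The finite-dimensional Fredholm alternative says: either (I - K) is invertible, or ker(I - K) ≠ {0} and then range(I - K) = ker((I - K)^*)^⊥, with dim ker(I - K) = dim ker((I - K)^*). Since det(I - K) ≠ 0, 1 is not an eigenvalue of K and ker(I - K) = {0}, so we are in the first case: for every y there is a unique x = (I - K)^(-1) y. Explicitly, by the Sherman–Morrison formula, (I - u v^T)^(-1) = I + u v^T/(1 - v·u), i.e. (I - K)^(-1) = I + K/(15).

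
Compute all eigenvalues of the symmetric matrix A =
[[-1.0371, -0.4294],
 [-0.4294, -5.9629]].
sigma(A) ≈ {-6, -1}

A is real symmetric, so its spectrum consists of real eigenvalues. Expanding the characteristic polynomial of the displayed matrix gives
  det(λ I - A) = p(λ) = λ^2 + (7)λ + (6).
Solving p(λ) = 0 yields eigenvalues ≈ -6, -1. (A is shown rounded to 4 decimals, so these recover the underlying integer eigenvalues to within that precision.)
Verification: the trace of A = -7 equals the sum of eigenvalues -7, and det(A) ≈ 5.9997 matches the eigenvalue product 6.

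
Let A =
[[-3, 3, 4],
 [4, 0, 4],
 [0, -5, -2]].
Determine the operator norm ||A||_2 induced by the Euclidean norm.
||A||_2 ≈ 7.5754 (= sqrt(largest eigenvalue of A^T A))

||A||_2 = sigma_max(A) = sqrt(lambda_max(A^T A)). Form the symmetric matrix M = A^T A =
[[25, -9, 4],
 [-9, 34, 22],
 [4, 22, 36]].
Its characteristic polynomial (trace, sum of principal 2x2 minors, determinant of M give the coefficients) is
  p(λ) = det(λ I - M) = λ^3 - 95λ^2 + 2393λ - 13456.
No integer candidate from the rational root theorem (±divisors of 13456) is a root, so the roots are irrational. The cubic discriminant is Δ = 893909805 > 0, so there are three distinct real roots. p(7) = -1017 and p(8) = 120 have opposite signs, so a root lies in (7, 8); Newton's method refines it to λ ≈ 7.8882. p(29) = 435 and p(30) = -166 have opposite signs, so a root lies in (29, 30); Newton's method refines it to λ ≈ 29.7259. p(57) = -517 and p(58) = 870 have opposite signs, so a root lies in (57, 58); Newton's method refines it to λ ≈ 57.386. Check (Vieta): the three roots sum to 95, matching tr M = 95.
So the eigenvalues of A^T A are ≈ 7.8882, 29.7259, 57.386 (all ≥ 0, as they must be for A^T A). The largest is λ_max ≈ 57.386, hence ||A||_2 = sqrt(λ_max) ≈ 7.5754.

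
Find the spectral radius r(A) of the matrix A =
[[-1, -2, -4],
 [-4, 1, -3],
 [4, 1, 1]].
r(A) ≈ 3.9179

The eigenvalues of A are the roots of its characteristic polynomial. With M = A (coefficients from the trace, the sum of principal 2x2 minors, and det A):
  p(λ) = det(λ I - M) = λ^3 - λ^2 + 10λ - 44.
No integer candidate from the rational root theorem (±divisors of 44) is a root, so the roots are irrational. The cubic discriminant is Δ = -48428 < 0, so there is one real root and a complex-conjugate pair. p(2) = -20 and p(3) = 4 have opposite signs, so a root lies in (2, 3); Newton's method refines it to λ ≈ 2.8664. Dividing out (λ - (2.8664)) leaves approximately λ^2 + 1.8664λ + 15.35. For λ^2 + 1.8664λ + 15.35 the discriminant is -57.9166. It is negative, so the remaining roots are the complex-conjugate pair λ ≈ -0.9332 ± 3.8051i. Their product equals the constant term, so |λ|^2 ≈ 15.35 and |λ| ≈ 3.9179.
Thus the eigenvalues (to 4 decimals) are 2.8664 (modulus 2.8664); -0.9332 ± 3.8051i (modulus 3.9179). The spectral radius is the largest modulus: r(A) ≈ 3.9179. (Cross-check: r(A) ≤ ||A||_2 ≈ 7.1036; equality holds whenever A is normal, though it can also hold for some non-normal A.)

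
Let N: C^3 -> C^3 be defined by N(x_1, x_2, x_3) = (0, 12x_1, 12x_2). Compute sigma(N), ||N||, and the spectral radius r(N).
sigma(N) = {0}; ||N|| = 12; r(N) = 0. (N is nilpotent with N^3 = 0.)

On C^3, N is a strictly lower-triangular matrix with 12 on the subdiagonal and zeros elsewhere, so its characteristic polynomial is lambda^3 and every eigenvalue is 0: sigma(N) = {0}. For the operator norm, N e_i = 12e_{i+1} for i = 1, ..., 2 and N e_3 = 0, so the singular values of N are 12 (with multiplicity 2) and 0; hence ||N|| = 12. The spectral radius r(N) = max|lambda| = 0. Note ||N|| > r(N) — characteristic of non-normal nilpotent operators. Indeed N^3 = 0.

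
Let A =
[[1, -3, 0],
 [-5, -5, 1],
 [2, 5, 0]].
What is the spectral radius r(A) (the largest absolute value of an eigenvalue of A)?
r(A) ≈ 7.5193

The eigenvalues of A are the roots of its characteristic polynomial. With M = A (coefficients from the trace, the sum of principal 2x2 minors, and det A):
  p(λ) = det(λ I - M) = λ^3 + 4λ^2 - 25λ + 11.
No integer candidate from the rational root theorem (±divisors of 11) is a root, so the roots are irrational. The cubic discriminant is Δ = 46617 > 0, so there are three distinct real roots. p(-8) = -45 and p(-7) = 39 have opposite signs, so a root lies in (-8, -7); Newton's method refines it to λ ≈ -7.5193. p(0) = 11 and p(1) = -9 have opposite signs, so a root lies in (0, 1); Newton's method refines it to λ ≈ 0.4816. p(3) = -1 and p(4) = 39 have opposite signs, so a root lies in (3, 4); Newton's method refines it to λ ≈ 3.0377. Check (Vieta): the three roots sum to -4, matching tr M = -4.
Thus the eigenvalues (to 4 decimals) are -7.5193 (modulus 7.5193); 0.4816 (modulus 0.4816); 3.0377 (modulus 3.0377). The spectral radius is the largest modulus: r(A) ≈ 7.5193. (Cross-check: r(A) ≤ ||A||_2 ≈ 8.9574; equality holds whenever A is normal, though it can also hold for some non-normal A.)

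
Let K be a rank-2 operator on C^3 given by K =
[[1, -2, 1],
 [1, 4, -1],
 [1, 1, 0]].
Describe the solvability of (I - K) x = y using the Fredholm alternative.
(I - K) is invertible (det(I - K) = 2 ≠ 0), so for every y in C^3 the equation (I - K) x = y has a unique solution.

K has rank 2 and factors as K = U V^T = u1 v1^T + u2 v2^T with u1 = (1, 1, 1), v1 = (1, 1, 0), u2 = (-1, 1, 0), v2 = (0, 3, -1) (multiplying out reproduces the displayed K). The nonzero eigenvalues of U V^T coincide with those of the 2 x 2 matrix G = V^T U = [[v1·u1, v1·u2], [v2·u1, v2·u2]] = [[2, 0], [2, 3]], and by the Sylvester determinant identity det(I_3 - U V^T) = det(I_2 - V^T U) = det([[-1, 0], [-2, -2]]) = (-1)(-2) - (0)(-2) = 2. (Direct check: I - K =
[[0, 2, -1],
 [-1, -3, 1],
 [-1, -1, 1]]
has determinant 2.) The finite-dimensional Fredholm alternative says: either (I - K) is invertible, or ker(I - K) ≠ {0} and then range(I - K) = ker((I - K)^*)^⊥, with dim ker(I - K) = dim ker((I - K)^*). Since det(I - K) ≠ 0, 1 is not an eigenvalue of K and ker(I - K) = {0}, so we are in the first case: for every y there is a unique x = (I - K)^(-1) y. (Explicitly, by the Woodbury identity, (I - U V^T)^(-1) = I + U (I_2 - G)^(-1) V^T.)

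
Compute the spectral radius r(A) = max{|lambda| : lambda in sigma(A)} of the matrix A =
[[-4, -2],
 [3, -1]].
r(A) = sqrt(10) ≈ 3.1623

The eigenvalues of A are the roots of its characteristic polynomial. With M = A (coefficients from the trace and determinant):
  p(λ) = det(λ I - M) = λ^2 + 5λ + 10.
For λ^2 + 5λ + 10 the discriminant is -15. It is negative, so the roots are the complex-conjugate pair λ = -5/2 ± (sqrt(15)/2) i ≈ -2.5 ± 1.9365i. For a conjugate pair the product of the roots equals the constant term, so |λ|^2 = 10 and |λ| = sqrt(10) ≈ 3.1623.
Thus the eigenvalues (to 4 decimals) are -2.5 ± 1.9365i (modulus 3.1623). The spectral radius is the largest modulus: r(A) = sqrt(10) ≈ 3.1623. (Cross-check: r(A) ≤ ||A||_2 ≈ 5.1167; equality holds whenever A is normal, though it can also hold for some non-normal A.)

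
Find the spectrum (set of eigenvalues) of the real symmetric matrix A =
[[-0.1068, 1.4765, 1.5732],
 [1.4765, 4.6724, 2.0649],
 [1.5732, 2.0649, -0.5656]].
sigma(A) ≈ {-2, 0, 6}

A is real symmetric, so its spectrum consists of real eigenvalues. Expanding the characteristic polynomial of the displayed matrix gives
  det(λ I - A) = p(λ) = λ^3 + (-4)λ^2 + (-12)λ + (0).
Solving p(λ) = 0 yields eigenvalues ≈ -2, 0, 6. (A is shown rounded to 4 decimals, so these recover the underlying integer eigenvalues to within that precision.)
Verification: the trace of A = 4 equals the sum of eigenvalues 4, and det(A) ≈ -0.0005 matches the eigenvalue product 0.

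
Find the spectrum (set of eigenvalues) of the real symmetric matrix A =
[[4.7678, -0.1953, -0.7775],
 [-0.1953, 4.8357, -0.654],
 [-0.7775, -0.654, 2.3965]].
sigma(A) ≈ {2, 5} (5 with multiplicity 2)

A is real symmetric, so its spectrum consists of real eigenvalues. Expanding the characteristic polynomial of the displayed matrix gives
  det(λ I - A) = p(λ) = λ^3 + (-12)λ^2 + (45)λ + (-50).
Solving p(λ) = 0 yields eigenvalues ≈ 2, 5, 5. (A is shown rounded to 4 decimals, so these recover the underlying integer eigenvalues to within that precision.)
Verification: the trace of A = 12 equals the sum of eigenvalues 12, and det(A) ≈ 50.0004 matches the eigenvalue product 50.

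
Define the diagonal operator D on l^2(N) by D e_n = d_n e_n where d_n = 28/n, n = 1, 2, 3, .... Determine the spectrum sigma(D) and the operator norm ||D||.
sigma(D) = {28/n : n ≥ 1} ∪ {0}; ||D|| = 28

A bounded diagonal operator on l^2 with diagonal entries d_n has spectrum equal to the closure of {d_n : n ≥ 1}: every d_n is an eigenvalue (with eigenvector e_n), so {d_n} ⊂ sigma(D); the spectrum is closed, so its closure is too; and for lambda not in the closure, (D - lambda I) has bounded inverse (the diagonal entries 1/(d_n - lambda) are bounded). For our sequence d_n = 28/n, n = 1, 2, 3, ...:
  - {d_n} = {28/n : n ≥ 1}; the only limit point is 0
  - closure = {28/n : n ≥ 1} ∪ {0}
For the norm: a diagonal operator has ||D|| = sup_n |d_n|. Here d_n = 28/n is positive and decreasing, so sup_n |d_n| = d_1 = 28. So ||D|| = 28.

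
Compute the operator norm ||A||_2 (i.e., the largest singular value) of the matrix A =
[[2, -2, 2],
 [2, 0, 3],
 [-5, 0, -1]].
||A||_2 ≈ 6.4833 (= sqrt(largest eigenvalue of A^T A))

||A||_2 = sigma_max(A) = sqrt(lambda_max(A^T A)). Form the symmetric matrix M = A^T A =
[[33, -4, 15],
 [-4, 4, -4],
 [15, -4, 14]].
Its characteristic polynomial (trace, sum of principal 2x2 minors, determinant of M give the coefficients) is
  p(λ) = det(λ I - M) = λ^3 - 51λ^2 + 393λ - 676.
No integer candidate from the rational root theorem (±divisors of 676) is a root, so the roots are irrational. The cubic discriminant is Δ = 31784589 > 0, so there are three distinct real roots. p(2) = -86 and p(3) = 71 have opposite signs, so a root lies in (2, 3); Newton's method refines it to λ ≈ 2.4786. p(6) = 62 and p(7) = -81 have opposite signs, so a root lies in (6, 7); Newton's method refines it to λ ≈ 6.4886. p(42) = -46 and p(43) = 1431 have opposite signs, so a root lies in (42, 43); Newton's method refines it to λ ≈ 42.0328. Check (Vieta): the three roots sum to 51, matching tr M = 51.
So the eigenvalues of A^T A are ≈ 2.4786, 6.4886, 42.0328 (all ≥ 0, as they must be for A^T A). The largest is λ_max ≈ 42.0328, hence ||A||_2 = sqrt(λ_max) ≈ 6.4833.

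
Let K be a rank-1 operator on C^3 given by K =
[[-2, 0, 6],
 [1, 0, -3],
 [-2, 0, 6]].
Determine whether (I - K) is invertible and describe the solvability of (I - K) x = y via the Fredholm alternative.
(I - K) is invertible (det(I - K) = -3 ≠ 0), so for every y in C^3 the equation (I - K) x = y has a unique solution.

K has rank 1, so it is an outer product K = u v^T: every row of K is a multiple of one row vector. Reading off the entries, u = (-2, 1, -2) and v = (1, 0, -3) (row i of K equals u_i·v^T). A rank-one matrix u v^T satisfies K u = u (v·u) and kills the (2)-dimensional subspace v^⊥, so its characteristic polynomial is lambda^2 (lambda - v·u) with v·u = tr K = 4. Hence the eigenvalues of I - K are 1 (multiplicity 2) and 1 - (4) = -3, so det(I - K) = -3. (Direct check: I - K =
[[3, 0, -6],
 [-1, 1, 3],
 [2, 0, -5]]
has determinant -3.) The finite-dimensional Fredholm alternative says: either (I - K) is invertible, or ker(I - K) ≠ {0} and then range(I - K) = ker((I - K)^*)^⊥, with dim ker(I - K) = dim ker((I - K)^*). Since det(I - K) ≠ 0, 1 is not an eigenvalue of K and ker(I - K) = {0}, so we are in the first case: for every y there is a unique x = (I - K)^(-1) y. Explicitly, by the Sherman–Morrison formula, (I - u v^T)^(-1) = I + u v^T/(1 - v·u), i.e. (I - K)^(-1) = I + K/(-3).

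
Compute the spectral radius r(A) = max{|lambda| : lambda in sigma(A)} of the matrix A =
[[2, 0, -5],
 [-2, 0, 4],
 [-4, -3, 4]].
r(A) ≈ 5.8231

The eigenvalues of A are the roots of its characteristic polynomial. With M = A (coefficients from the trace, the sum of principal 2x2 minors, and det A):
  p(λ) = det(λ I - M) = λ^3 - 6λ^2 + 6.
No integer candidate from the rational root theorem (±divisors of 6) is a root, so the roots are irrational. The cubic discriminant is Δ = 4212 > 0, so there are three distinct real roots. p(-1) = -1 and p(0) = 6 have opposite signs, so a root lies in (-1, 0); Newton's method refines it to λ ≈ -0.9305. p(1) = 1 and p(2) = -10 have opposite signs, so a root lies in (1, 2); Newton's method refines it to λ ≈ 1.1074. p(5) = -19 and p(6) = 6 have opposite signs, so a root lies in (5, 6); Newton's method refines it to λ ≈ 5.8231. Check (Vieta): the three roots sum to 6, matching tr M = 6.
Thus the eigenvalues (to 4 decimals) are -0.9305 (modulus 0.9305); 1.1074 (modulus 1.1074); 5.8231 (modulus 5.8231). The spectral radius is the largest modulus: r(A) ≈ 5.8231. (Cross-check: r(A) ≤ ||A||_2 ≈ 9.0579; equality holds whenever A is normal, though it can also hold for some non-normal A.)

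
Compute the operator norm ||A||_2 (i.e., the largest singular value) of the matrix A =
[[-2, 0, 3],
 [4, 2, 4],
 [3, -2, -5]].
||A||_2 ≈ 7.565 (= sqrt(largest eigenvalue of A^T A))

||A||_2 = sigma_max(A) = sqrt(lambda_max(A^T A)). Form the symmetric matrix M = A^T A =
[[29, 2, -5],
 [2, 8, 18],
 [-5, 18, 50]].
Its characteristic polynomial (trace, sum of principal 2x2 minors, determinant of M give the coefficients) is
  p(λ) = det(λ I - M) = λ^3 - 87λ^2 + 1729λ - 1444.
No integer candidate from the rational root theorem (±divisors of 1444) is a root, so the roots are irrational. The cubic discriminant is Δ = 2002087589 > 0, so there are three distinct real roots. p(0) = -1444 and p(1) = 199 have opposite signs, so a root lies in (0, 1); Newton's method refines it to λ ≈ 0.8731. p(28) = 712 and p(29) = -81 have opposite signs, so a root lies in (28, 29); Newton's method refines it to λ ≈ 28.898. p(57) = -361 and p(58) = 1282 have opposite signs, so a root lies in (57, 58); Newton's method refines it to λ ≈ 57.2289. Check (Vieta): the three roots sum to 87, matching tr M = 87.
So the eigenvalues of A^T A are ≈ 0.8731, 28.898, 57.2289 (all ≥ 0, as they must be for A^T A). The largest is λ_max ≈ 57.2289, hence ||A||_2 = sqrt(λ_max) ≈ 7.565.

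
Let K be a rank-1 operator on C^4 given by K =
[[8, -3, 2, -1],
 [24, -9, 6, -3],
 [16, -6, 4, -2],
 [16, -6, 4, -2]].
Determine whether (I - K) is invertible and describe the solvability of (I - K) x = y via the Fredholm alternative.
(I - K) is singular (det(I - K) = 0, i.e. 1 ∈ sigma(K)). (I - K) x = y is solvable iff y ⊥ ker((I - K)^*) = span{(8, -3, 2, -1)}, i.e. iff 8y_1 - 3y_2 + 2y_3 - y_4 = 0. When solvable, the solutions are x = y + c·(1, 3, 2, 2), c arbitrary (ker(I - K) = span{(1, 3, 2, 2)}, dimension 1).

K has rank 1, so it is an outer product K = u v^T: every row of K is a multiple of one row vector. Reading off the entries, u = (1, 3, 2, 2) and v = (8, -3, 2, -1) (row i of K equals u_i·v^T). A rank-one matrix u v^T satisfies K u = u (v·u) and kills the (3)-dimensional subspace v^⊥, so its characteristic polynomial is lambda^3 (lambda - v·u) with v·u = tr K = 1. Hence the eigenvalues of I - K are 1 (multiplicity 3) and 1 - (1) = 0, so det(I - K) = 0. (Direct check: I - K =
[[-7, 3, -2, 1],
 [-24, 10, -6, 3],
 [-16, 6, -3, 2],
 [-16, 6, -4, 3]]
has determinant 0.) So 1 is an eigenvalue of K and (I - K) is not invertible. The finite-dimensional Fredholm alternative says: either (I - K) is invertible, or ker(I - K) ≠ {0} and then range(I - K) = ker((I - K)^*)^⊥, with dim ker(I - K) = dim ker((I - K)^*). We are in the second case, so we need both kernels. Kernel of I - K: (I - K) u = u - u (v·u) = u - u = 0, so ker(I - K) = span{u} = span{(1, 3, 2, 2)} (it is exactly 1-dimensional because rank(I - K) = 3). Kernel of the adjoint: K is real, so (I - K)^* = I - K^T = I - v u^T, and (I - v u^T) v = v - v (u·v) = 0; hence ker((I - K)^*) = span{v} = span{(8, -3, 2, -1)}. Therefore (I - K) x = y is solvable iff <y, v> = 0, i.e. iff 8y_1 - 3y_2 + 2y_3 - y_4 = 0. When this holds, K y = u (v·y) = 0, so (I - K) y = y and x = y is a particular solution; the full solution set is the line x = y + c·u = y + c·(1, 3, 2, 2), c ∈ C.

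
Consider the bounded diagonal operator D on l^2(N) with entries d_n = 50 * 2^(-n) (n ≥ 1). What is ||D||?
||D|| = 25 (attained at n = 1)

For D diagonal, ||D|| = sup_n |d_n|. The sequence d_n = 50 * 2^(-n) is positive and strictly decreasing (ratio 2^(-1) < 1), so the supremum is d_1 = 50/2 = 25. Hence ||D|| = 25.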